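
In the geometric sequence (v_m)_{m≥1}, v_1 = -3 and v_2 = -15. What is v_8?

Common ratio r = 5.
v_m = (-3)·5^(m-1).
v_8 = (-3)·5^7 = -234375.

-234375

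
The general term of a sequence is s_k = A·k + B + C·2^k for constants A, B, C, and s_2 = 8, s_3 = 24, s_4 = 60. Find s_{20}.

5242796

Write the equations: 2A + B + 4C = 8; 3A + B + 8C = 24; 4A + B + 16C = 60.
Subtracting the first from the second: A + 4C = 16.
Subtracting the second from the third: A + 8C = 36.
Solving: C = 5, A = -4, then B = -4.
Therefore s_{20} = -80 + (-4) + 5·1048576 = 5242796.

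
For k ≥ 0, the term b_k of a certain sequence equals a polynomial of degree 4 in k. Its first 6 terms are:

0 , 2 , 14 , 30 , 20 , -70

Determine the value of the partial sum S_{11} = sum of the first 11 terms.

1st diffs: 2, 12, 16, -10, -90.
2nd diffs: 10, 4, -26, -80.
3rd diffs: -6, -30, -54.
4th diffs: -24, -24 (constant).
Newton forward-difference form: b_k = 2·C(k,1) + 10·C(k,2) + (-6)·C(k,3) + (-24)·C(k,4).
Continuing: …, -318, -826, -1720, -3150, …, b_{10} = -5290.
Summing k = 0..10 (11 terms) gives -11308.

-11308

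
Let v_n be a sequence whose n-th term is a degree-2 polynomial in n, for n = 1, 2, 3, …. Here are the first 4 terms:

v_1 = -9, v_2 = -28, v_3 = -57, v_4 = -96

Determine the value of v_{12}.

1st diffs: -19, -29, -39.
2nd diffs: -10, -10 (constant).
Newton forward-difference form: v_n = -9 + (-19)·C(n-1,1) + (-10)·C(n-1,2).
At n = 12: n-1 = 11, so v_{12} = -9 - 209 - 550 = -768.

-768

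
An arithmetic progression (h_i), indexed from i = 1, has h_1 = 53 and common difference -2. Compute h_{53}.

h_i = 53 + (i - 1)·(-2).
h_{53} = 53 + 52·(-2) = -51.

-51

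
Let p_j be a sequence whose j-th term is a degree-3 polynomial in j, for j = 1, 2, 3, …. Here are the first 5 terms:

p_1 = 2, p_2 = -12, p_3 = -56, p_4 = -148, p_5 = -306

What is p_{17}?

1st diffs: -14, -44, -92, -158.
2nd diffs: -30, -48, -66.
3rd diffs: -18, -18 (constant).
Newton forward-difference form: p_j = 2 + (-14)·C(j-1,1) + (-30)·C(j-1,2) + (-18)·C(j-1,3).
At j = 17: j-1 = 16, so p_{17} = 2 - 224 - 3600 - 10080 = -13902.

-13902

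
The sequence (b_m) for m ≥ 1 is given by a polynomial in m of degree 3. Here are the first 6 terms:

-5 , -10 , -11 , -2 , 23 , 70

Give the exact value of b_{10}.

1st diffs: -5, -1, 9, 25, 47.
2nd diffs: 4, 10, 16, 22.
3rd diffs: 6, 6, 6 (constant).
Newton forward-difference form: b_m = -5 + (-5)·C(m-1,1) + 4·C(m-1,2) + 6·C(m-1,3).
At m = 10: m-1 = 9, so b_{10} = -5 - 45 + 144 + 504 = 598.

598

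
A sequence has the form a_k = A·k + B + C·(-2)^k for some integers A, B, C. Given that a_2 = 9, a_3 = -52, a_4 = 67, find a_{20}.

At k = 2, 3, 4: 2A + B + 4C = 9; 3A + B - 8C = -52; 4A + B + 16C = 67.
Subtracting the first from the second: A - 12C = -61.
Subtracting the second from the third: A + 24C = 119.
Solving: C = 5, A = -1, then B = -9.
Hence a_{20} = -1·20 + (-9) + 5·1048576 = 5242851.

5242851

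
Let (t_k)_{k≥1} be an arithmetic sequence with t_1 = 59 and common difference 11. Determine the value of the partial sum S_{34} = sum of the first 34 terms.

8177

t_k = 59 + (k - 1)·11.
t_{34} = 422; S = 34·(59 + 422)/2 = 8177.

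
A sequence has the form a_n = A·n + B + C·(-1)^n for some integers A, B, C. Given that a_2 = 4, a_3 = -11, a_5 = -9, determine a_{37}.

Plug in n = 2, 3, 5: 2A + B + C = 4; 3A + B - C = -11; 5A + B - C = -9.
Subtracting the first from the second: A - 2C = -15.
Subtracting the second from the third: 2A = 2.
Solving: C = 8, A = 1, then B = -6.
Hence a_{37} = 1·37 + (-6) + 8·(-1) = 23.

23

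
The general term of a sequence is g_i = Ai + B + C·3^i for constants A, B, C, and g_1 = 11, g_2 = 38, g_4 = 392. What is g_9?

98387

Write the equations: A + B + 3C = 11; 2A + B + 9C = 38; 4A + B + 81C = 392.
Subtracting the first from the second: A + 6C = 27.
Subtracting the second from the third: 2A + 72C = 354.
Solving: C = 5, A = -3, then B = -1.
Therefore g_9 = -27 + (-1) + 5·19683 = 98387.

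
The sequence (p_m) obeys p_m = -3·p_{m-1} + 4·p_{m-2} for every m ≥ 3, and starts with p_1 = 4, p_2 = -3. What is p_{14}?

Step forward from the initial values:
p_3 = 25  p_4 = -87  p_5 = 361  …  p_{11} = 1468009  p_{12} = -5872023  p_{13} = 23488105  p_{14} = -93952407.
(Characteristic roots are 1 and -4.)

-93952407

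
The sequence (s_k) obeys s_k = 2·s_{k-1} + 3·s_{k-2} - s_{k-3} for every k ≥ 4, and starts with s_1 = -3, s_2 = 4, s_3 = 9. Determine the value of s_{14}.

1373398

Iterate the recurrence:
s_4 = 33; s_5 = 89; s_6 = 268; …; s_{11} = 55599; s_{12} = 161943; s_{13} = 471584; s_{14} = 1373398.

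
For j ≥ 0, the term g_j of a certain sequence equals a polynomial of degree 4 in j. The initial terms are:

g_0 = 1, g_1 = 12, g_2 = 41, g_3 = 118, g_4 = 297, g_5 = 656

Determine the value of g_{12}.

19801

1st diffs: 11, 29, 77, 179, 359.
2nd diffs: 18, 48, 102, 180.
3rd diffs: 30, 54, 78.
4th diffs: 24, 24 (constant).
Newton forward-difference form: g_j = 1 + 11·C(j,1) + 18·C(j,2) + 30·C(j,3) + 24·C(j,4).
At j = 12: j = 12, so g_{12} = 1 + 132 + 1188 + 6600 + 11880 = 19801.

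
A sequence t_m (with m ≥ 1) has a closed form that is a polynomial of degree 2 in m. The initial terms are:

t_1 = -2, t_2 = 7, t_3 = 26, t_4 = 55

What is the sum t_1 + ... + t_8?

1st diffs: 9, 19, 29.
2nd diffs: 10, 10 (constant).
So t_m = 5m^2 - 6m - 1.
Continuing: 94, 143, 202, 271.
Summing m = 1..8 (8 terms) gives 796.

796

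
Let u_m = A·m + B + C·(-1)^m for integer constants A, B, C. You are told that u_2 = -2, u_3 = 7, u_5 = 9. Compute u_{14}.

10

Write the equations: 2A + B + C = -2; 3A + B - C = 7; 5A + B - C = 9.
Subtracting the first from the second: A - 2C = 9.
Subtracting the second from the third: 2A = 2.
Solving: C = -4, A = 1, then B = 0.
Therefore u_{14} = 14 + 0 + (-4)·1 = 10.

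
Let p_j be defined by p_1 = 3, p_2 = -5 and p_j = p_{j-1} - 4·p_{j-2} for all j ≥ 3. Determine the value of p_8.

p_3 = -17;  p_4 = 3;  p_5 = 71;  p_6 = 59;  p_7 = -225;  p_8 = -461.

-461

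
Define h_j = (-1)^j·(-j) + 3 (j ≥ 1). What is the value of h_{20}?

(-1)^20 = 1; -j at j=20 is -20; so h_{20} = -17.

-17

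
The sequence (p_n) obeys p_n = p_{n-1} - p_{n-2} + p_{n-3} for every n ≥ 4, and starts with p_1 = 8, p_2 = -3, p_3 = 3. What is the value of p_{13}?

8

Compute successive terms:
p_4 = 14;  p_5 = 8;  p_6 = -3;  p_7 = 3;  p_8 = 14;  p_9 = 8;  p_{10} = -3;  p_{11} = 3;  p_{12} = 14;  p_{13} = 8.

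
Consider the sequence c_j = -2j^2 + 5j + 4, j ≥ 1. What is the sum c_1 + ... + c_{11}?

-638

Over j = 1..11: Σj = 66, Σj² = 506.
Total = (-2)·506 + (5)·66 + (4)·11 = -638.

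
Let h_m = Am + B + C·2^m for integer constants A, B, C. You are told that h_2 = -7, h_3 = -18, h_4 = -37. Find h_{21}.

-4194360

The three given values yield: 2A + B + 4C = -7; 3A + B + 8C = -18; 4A + B + 16C = -37.
Subtracting the first from the second: A + 4C = -11.
Subtracting the second from the third: A + 8C = -19.
Solving: C = -2, A = -3, then B = 7.
Hence h_{21} = -3·21 + 7 + (-2)·2097152 = -4194360.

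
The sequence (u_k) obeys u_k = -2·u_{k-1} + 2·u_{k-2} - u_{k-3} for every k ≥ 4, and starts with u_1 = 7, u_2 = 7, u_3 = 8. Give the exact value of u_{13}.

115127

u_4 = -9;  u_5 = 27;  u_6 = -80;  u_7 = 223;  u_8 = -633;  u_9 = 1792;  u_{10} = -5073;  u_{11} = 14363;  u_{12} = -40664;  u_{13} = 115127.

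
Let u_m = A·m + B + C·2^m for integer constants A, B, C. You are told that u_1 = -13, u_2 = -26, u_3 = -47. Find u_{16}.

At m = 1, 2, 3: A + B + 2C = -13; 2A + B + 4C = -26; 3A + B + 8C = -47.
Subtracting the first from the second: A + 2C = -13.
Subtracting the second from the third: A + 4C = -21.
Solving: C = -4, A = -5, then B = 0.
Therefore u_{16} = -80 + 0 + (-4)·65536 = -262224.

-262224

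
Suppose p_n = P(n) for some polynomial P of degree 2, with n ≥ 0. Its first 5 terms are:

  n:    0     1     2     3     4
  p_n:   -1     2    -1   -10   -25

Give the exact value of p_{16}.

-673

1st diffs: 3, -3, -9, -15.
2nd diffs: -6, -6, -6 (constant).
Newton forward-difference form: p_n = -1 + 3·C(n,1) + (-6)·C(n,2).
At n = 16: n = 16, so p_{16} = -1 + 48 - 720 = -673.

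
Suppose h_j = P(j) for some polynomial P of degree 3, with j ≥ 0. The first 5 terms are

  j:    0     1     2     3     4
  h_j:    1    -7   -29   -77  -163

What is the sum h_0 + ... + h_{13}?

-17822

1st diffs: -8, -22, -48, -86.
2nd diffs: -14, -26, -38.
3rd diffs: -12, -12 (constant).
Newton forward-difference form: h_j = 1 + (-8)·C(j,1) + (-14)·C(j,2) + (-12)·C(j,3).
Continuing: …, -299, -497, -769, -1127, …, h_{13} = -4627.
Summing j = 0..13 (14 terms) gives -17822.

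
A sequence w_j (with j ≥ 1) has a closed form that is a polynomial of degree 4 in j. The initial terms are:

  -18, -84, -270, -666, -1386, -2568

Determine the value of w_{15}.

1st diffs: -66, -186, -396, -720, -1182.
2nd diffs: -120, -210, -324, -462.
3rd diffs: -90, -114, -138.
4th diffs: -24, -24 (constant).
Newton forward-difference form: w_j = -18 + (-66)·C(j-1,1) + (-120)·C(j-1,2) + (-90)·C(j-1,3) + (-24)·C(j-1,4).
At j = 15: j-1 = 14, so w_{15} = -18 - 924 - 10920 - 32760 - 24024 = -68646.

-68646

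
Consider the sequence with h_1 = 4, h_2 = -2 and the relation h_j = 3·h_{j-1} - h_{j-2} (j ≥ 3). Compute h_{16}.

-2935324

Iterate the recurrence:
h_3 = -10  h_4 = -28  h_5 = -74  …  h_{13} = -163580  h_{14} = -428258  h_{15} = -1121194  h_{16} = -2935324.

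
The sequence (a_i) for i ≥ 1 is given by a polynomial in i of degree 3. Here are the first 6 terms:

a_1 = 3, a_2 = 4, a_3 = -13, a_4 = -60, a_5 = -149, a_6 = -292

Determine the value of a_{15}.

1st diffs: 1, -17, -47, -89, -143.
2nd diffs: -18, -30, -42, -54.
3rd diffs: -12, -12, -12 (constant).
Newton forward-difference form: a_i = 3 + 1·C(i-1,1) + (-18)·C(i-1,2) + (-12)·C(i-1,3).
At i = 15: i-1 = 14, so a_{15} = 3 + 14 - 1638 - 4368 = -5989.

-5989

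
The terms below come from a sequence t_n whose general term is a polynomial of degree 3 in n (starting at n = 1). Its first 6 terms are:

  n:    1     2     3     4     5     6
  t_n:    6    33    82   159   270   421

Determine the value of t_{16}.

5451

1st diffs: 27, 49, 77, 111, 151.
2nd diffs: 22, 28, 34, 40.
3rd diffs: 6, 6, 6 (constant).
Newton forward-difference form: t_n = 6 + 27·C(n-1,1) + 22·C(n-1,2) + 6·C(n-1,3).
At n = 16: n-1 = 15, so t_{16} = 6 + 405 + 2310 + 2730 = 5451.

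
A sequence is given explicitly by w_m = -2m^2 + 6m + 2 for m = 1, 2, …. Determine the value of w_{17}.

w_{17} = -2·17^2 + 6·17 + 2 = -474.

-474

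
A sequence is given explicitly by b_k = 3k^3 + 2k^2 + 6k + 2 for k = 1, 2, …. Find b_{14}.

b_{14} = 3·14^3 + 2·14^2 + 6·14 + 2 = 8710.

8710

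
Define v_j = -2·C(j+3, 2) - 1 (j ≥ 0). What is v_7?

-91

C(10, 2) = 45, so v_7 = -91.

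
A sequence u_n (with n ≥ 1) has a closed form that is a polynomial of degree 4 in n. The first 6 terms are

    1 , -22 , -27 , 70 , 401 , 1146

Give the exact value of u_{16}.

1st diffs: -23, -5, 97, 331, 745.
2nd diffs: 18, 102, 234, 414.
3rd diffs: 84, 132, 180.
4th diffs: 48, 48 (constant).
Newton forward-difference form: u_n = 1 + (-23)·C(n-1,1) + 18·C(n-1,2) + 84·C(n-1,3) + 48·C(n-1,4).
At n = 16: n-1 = 15, so u_{16} = 1 - 345 + 1890 + 38220 + 65520 = 105286.

105286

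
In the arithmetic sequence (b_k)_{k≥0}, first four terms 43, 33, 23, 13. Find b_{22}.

Common difference d = -10.
b_k = 43 + (k - 0)·(-10).
b_{22} = 43 + 22·(-10) = -177.

-177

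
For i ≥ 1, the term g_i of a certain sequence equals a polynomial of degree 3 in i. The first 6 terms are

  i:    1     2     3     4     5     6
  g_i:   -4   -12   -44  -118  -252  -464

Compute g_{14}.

-7128

1st diffs: -8, -32, -74, -134, -212.
2nd diffs: -24, -42, -60, -78.
3rd diffs: -18, -18, -18 (constant).
Newton forward-difference form: g_i = -4 + (-8)·C(i-1,1) + (-24)·C(i-1,2) + (-18)·C(i-1,3).
At i = 14: i-1 = 13, so g_{14} = -4 - 104 - 1872 - 5148 = -7128.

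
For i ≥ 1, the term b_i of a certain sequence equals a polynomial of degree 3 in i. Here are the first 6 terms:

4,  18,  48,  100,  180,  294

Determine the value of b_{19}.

1st diffs: 14, 30, 52, 80, 114.
2nd diffs: 16, 22, 28, 34.
3rd diffs: 6, 6, 6 (constant).
Newton forward-difference form: b_i = 4 + 14·C(i-1,1) + 16·C(i-1,2) + 6·C(i-1,3).
At i = 19: i-1 = 18, so b_{19} = 4 + 252 + 2448 + 4896 = 7600.

7600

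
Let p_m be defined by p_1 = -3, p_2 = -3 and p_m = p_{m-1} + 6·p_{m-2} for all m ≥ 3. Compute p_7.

Compute successive terms:
p_3 = -21, p_4 = -39, p_5 = -165, p_6 = -399, p_7 = -1389.
(Characteristic roots are 3 and -2.)

-1389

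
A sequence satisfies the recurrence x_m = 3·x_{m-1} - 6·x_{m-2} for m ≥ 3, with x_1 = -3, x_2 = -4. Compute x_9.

-1782

Applying the relation repeatedly:
x_3 = 6  x_4 = 42  x_5 = 90  x_6 = 18  x_7 = -486  x_8 = -1566  x_9 = -1782.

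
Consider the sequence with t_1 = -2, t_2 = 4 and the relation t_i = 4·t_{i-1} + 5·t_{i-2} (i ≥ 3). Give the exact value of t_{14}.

t_3 = 6; t_4 = 44; t_5 = 206; …; t_{11} = 3255206; t_{12} = 16276044; t_{13} = 81380206; t_{14} = 406901044.
(Characteristic roots are 5 and -1.)

406901044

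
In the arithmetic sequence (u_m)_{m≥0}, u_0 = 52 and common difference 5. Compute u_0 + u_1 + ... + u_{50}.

u_m = 52 + (m - 0)·5.
u_{50} = 302; S = 51·(52 + 302)/2 = 9027.

9027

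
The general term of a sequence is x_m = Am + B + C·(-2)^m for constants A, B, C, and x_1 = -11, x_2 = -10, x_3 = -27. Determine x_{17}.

-131161

At m = 1, 2, 3: A + B - 2C = -11; 2A + B + 4C = -10; 3A + B - 8C = -27.
Subtracting the first from the second: A + 6C = 1.
Subtracting the second from the third: A - 12C = -17.
Solving: C = 1, A = -5, then B = -4.
Therefore x_{17} = -85 + (-4) + 1·(-131072) = -131161.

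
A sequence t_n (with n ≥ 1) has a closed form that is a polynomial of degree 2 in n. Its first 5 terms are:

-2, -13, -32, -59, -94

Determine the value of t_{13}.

1st diffs: -11, -19, -27, -35.
2nd diffs: -8, -8, -8 (constant).
Newton forward-difference form: t_n = -2 + (-11)·C(n-1,1) + (-8)·C(n-1,2).
At n = 13: n-1 = 12, so t_{13} = -2 - 132 - 528 = -662.

-662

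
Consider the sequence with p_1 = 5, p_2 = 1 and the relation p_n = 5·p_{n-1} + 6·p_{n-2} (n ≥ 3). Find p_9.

1439675

Compute successive terms:
p_3 = 35  p_4 = 181  p_5 = 1115  p_6 = 6661  p_7 = 39995  p_8 = 239941  p_9 = 1439675.
(Characteristic roots are 6 and -1.)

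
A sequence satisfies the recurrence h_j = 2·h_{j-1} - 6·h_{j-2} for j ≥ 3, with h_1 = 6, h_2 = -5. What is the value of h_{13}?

-125056

Applying the relation repeatedly:
h_3 = -46;  h_4 = -62;  h_5 = 152;  …;  h_{10} = 1072;  h_{11} = 56096;  h_{12} = 105760;  h_{13} = -125056.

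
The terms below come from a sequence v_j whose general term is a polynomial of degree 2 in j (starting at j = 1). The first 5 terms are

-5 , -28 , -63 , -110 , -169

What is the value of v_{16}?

1st diffs: -23, -35, -47, -59.
2nd diffs: -12, -12, -12 (constant).
Newton forward-difference form: v_j = -5 + (-23)·C(j-1,1) + (-12)·C(j-1,2).
At j = 16: j-1 = 15, so v_{16} = -5 - 345 - 1260 = -1610.

-1610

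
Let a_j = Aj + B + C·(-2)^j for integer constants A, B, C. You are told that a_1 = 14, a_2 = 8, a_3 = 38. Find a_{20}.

-2097028

At j = 1, 2, 3: A + B - 2C = 14; 2A + B + 4C = 8; 3A + B - 8C = 38.
Subtracting the first from the second: A + 6C = -6.
Subtracting the second from the third: A - 12C = 30.
Solving: C = -2, A = 6, then B = 4.
Therefore a_{20} = 120 + 4 + (-2)·1048576 = -2097028.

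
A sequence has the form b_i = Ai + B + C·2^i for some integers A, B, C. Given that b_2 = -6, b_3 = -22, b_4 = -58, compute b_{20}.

-5242794

Plug in i = 2, 3, 4: 2A + B + 4C = -6; 3A + B + 8C = -22; 4A + B + 16C = -58.
Subtracting the first from the second: A + 4C = -16.
Subtracting the second from the third: A + 8C = -36.
Solving: C = -5, A = 4, then B = 6.
So b_i = 4·i + 6 + (-5)·2^i; at i=20 this is -5242794.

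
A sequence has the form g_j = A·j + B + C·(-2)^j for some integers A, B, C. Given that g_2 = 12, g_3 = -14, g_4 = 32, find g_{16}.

131048

At j = 2, 3, 4: 2A + B + 4C = 12; 3A + B - 8C = -14; 4A + B + 16C = 32.
Subtracting the first from the second: A - 12C = -26.
Subtracting the second from the third: A + 24C = 46.
Solving: C = 2, A = -2, then B = 8.
Therefore g_{16} = -32 + 8 + 2·65536 = 131048.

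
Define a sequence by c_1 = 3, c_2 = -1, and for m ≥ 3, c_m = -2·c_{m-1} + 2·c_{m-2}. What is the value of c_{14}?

-435904

Iterate the recurrence:
c_3 = 8;  c_4 = -18;  c_5 = 52;  …;  c_{11} = 21376;  c_{12} = -58400;  c_{13} = 159552;  c_{14} = -435904.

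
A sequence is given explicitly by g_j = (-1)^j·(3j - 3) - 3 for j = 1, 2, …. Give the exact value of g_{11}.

(-1)^11 = -1; 3j - 3 at j=11 is 30; so g_{11} = -33.

-33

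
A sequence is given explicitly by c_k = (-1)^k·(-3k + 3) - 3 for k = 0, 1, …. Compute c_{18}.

-54

(-1)^18 = 1; -3k + 3 at k=18 is -51; so c_{18} = -54.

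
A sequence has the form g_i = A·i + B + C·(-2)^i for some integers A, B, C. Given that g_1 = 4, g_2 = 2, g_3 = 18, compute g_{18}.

-262074

Plug in i = 1, 2, 3: A + B - 2C = 4; 2A + B + 4C = 2; 3A + B - 8C = 18.
Subtracting the first from the second: A + 6C = -2.
Subtracting the second from the third: A - 12C = 16.
Solving: C = -1, A = 4, then B = -2.
So g_i = 4·i + (-2) + (-1)·(-2)^i; at i=18 this is -262074.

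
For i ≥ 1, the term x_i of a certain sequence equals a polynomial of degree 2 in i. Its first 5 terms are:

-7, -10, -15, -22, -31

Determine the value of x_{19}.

1st diffs: -3, -5, -7, -9.
2nd diffs: -2, -2, -2 (constant).
Newton forward-difference form: x_i = -7 + (-3)·C(i-1,1) + (-2)·C(i-1,2).
At i = 19: i-1 = 18, so x_{19} = -7 - 54 - 306 = -367.

-367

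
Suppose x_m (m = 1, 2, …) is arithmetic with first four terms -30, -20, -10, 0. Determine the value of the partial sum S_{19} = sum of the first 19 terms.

1140

Common difference d = 10.
x_m = -30 + (m - 1)·10.
x_{19} = 150; S = 19·(-30 + 150)/2 = 1140.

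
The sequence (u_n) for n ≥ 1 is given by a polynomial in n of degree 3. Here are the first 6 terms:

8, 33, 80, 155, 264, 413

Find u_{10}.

1529

1st diffs: 25, 47, 75, 109, 149.
2nd diffs: 22, 28, 34, 40.
3rd diffs: 6, 6, 6 (constant).
So u_n = n^3 + 5n^2 + 3n - 1.
Evaluating at n = 10 gives u_{10} = 1529.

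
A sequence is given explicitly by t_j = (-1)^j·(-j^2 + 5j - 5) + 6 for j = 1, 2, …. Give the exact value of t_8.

-23

(-1)^8 = 1; -j^2 + 5j - 5 at j=8 is -29; so t_8 = -23.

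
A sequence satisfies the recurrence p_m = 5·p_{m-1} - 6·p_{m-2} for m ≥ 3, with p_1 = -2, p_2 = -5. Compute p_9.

-6817

Iterate the recurrence:
p_3 = -13;  p_4 = -35;  p_5 = -97;  p_6 = -275;  p_7 = -793;  p_8 = -2315;  p_9 = -6817.
(Characteristic roots are 3 and 2.)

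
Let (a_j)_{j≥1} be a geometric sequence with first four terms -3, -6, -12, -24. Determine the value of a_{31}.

-3221225472

Common ratio r = 2.
a_j = (-3)·2^(j-1).
a_{31} = (-3)·2^30 = -3221225472.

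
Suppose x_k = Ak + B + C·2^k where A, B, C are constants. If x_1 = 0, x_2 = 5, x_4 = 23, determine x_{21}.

2097210

The three given values yield: A + B + 2C = 0; 2A + B + 4C = 5; 4A + B + 16C = 23.
Subtracting the first from the second: A + 2C = 5.
Subtracting the second from the third: 2A + 12C = 18.
Solving: C = 1, A = 3, then B = -5.
Therefore x_{21} = 63 + (-5) + 1·2097152 = 2097210.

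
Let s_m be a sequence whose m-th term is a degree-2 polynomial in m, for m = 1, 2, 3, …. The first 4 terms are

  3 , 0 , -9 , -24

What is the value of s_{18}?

1st diffs: -3, -9, -15.
2nd diffs: -6, -6 (constant).
Newton forward-difference form: s_m = 3 + (-3)·C(m-1,1) + (-6)·C(m-1,2).
At m = 18: m-1 = 17, so s_{18} = 3 - 51 - 816 = -864.

-864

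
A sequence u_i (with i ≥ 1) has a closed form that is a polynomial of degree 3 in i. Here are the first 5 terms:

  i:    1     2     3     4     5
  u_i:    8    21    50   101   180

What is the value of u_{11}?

1st diffs: 13, 29, 51, 79.
2nd diffs: 16, 22, 28.
3rd diffs: 6, 6 (constant).
So u_i = i^3 + 2i^2 + 5.
Evaluating at i = 11 gives u_{11} = 1578.

1578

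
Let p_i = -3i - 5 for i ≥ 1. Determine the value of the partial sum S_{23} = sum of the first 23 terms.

Over i = 1..23: Σi = 276.
Total = (-3)·276 + (-5)·23 = -943.

-943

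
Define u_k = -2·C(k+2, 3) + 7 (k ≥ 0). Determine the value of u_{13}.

-903

C(15, 3) = 455, so u_{13} = -903.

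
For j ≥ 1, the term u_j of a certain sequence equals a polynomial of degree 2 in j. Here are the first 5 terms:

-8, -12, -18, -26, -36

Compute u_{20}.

-426

1st diffs: -4, -6, -8, -10.
2nd diffs: -2, -2, -2 (constant).
Newton forward-difference form: u_j = -8 + (-4)·C(j-1,1) + (-2)·C(j-1,2).
At j = 20: j-1 = 19, so u_{20} = -8 - 76 - 342 = -426.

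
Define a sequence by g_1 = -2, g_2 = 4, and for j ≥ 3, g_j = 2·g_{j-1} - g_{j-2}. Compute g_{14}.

Applying the relation repeatedly:
g_3 = 10;  g_4 = 16;  g_5 = 22;  …;  g_{11} = 58;  g_{12} = 64;  g_{13} = 70;  g_{14} = 76.
(Characteristic roots are 1 and 1.)

76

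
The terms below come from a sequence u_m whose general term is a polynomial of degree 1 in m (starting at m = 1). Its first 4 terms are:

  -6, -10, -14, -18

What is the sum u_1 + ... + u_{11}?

-286

1st diffs: -4, -4, -4 (constant).
So u_m = -4m - 2.
Continuing: …, -22, -26, -30, -34, …, u_{11} = -46.
Summing m = 1..11 (11 terms) gives -286.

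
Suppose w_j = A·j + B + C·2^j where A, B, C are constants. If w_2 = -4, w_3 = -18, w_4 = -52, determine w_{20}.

At j = 2, 3, 4: 2A + B + 4C = -4; 3A + B + 8C = -18; 4A + B + 16C = -52.
Subtracting the first from the second: A + 4C = -14.
Subtracting the second from the third: A + 8C = -34.
Solving: C = -5, A = 6, then B = 4.
Therefore w_{20} = 120 + 4 + (-5)·1048576 = -5242756.

-5242756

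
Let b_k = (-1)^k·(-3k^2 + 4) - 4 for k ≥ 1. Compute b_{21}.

(-1)^21 = -1; -3k^2 + 4 at k=21 is -1319; so b_{21} = 1315.

1315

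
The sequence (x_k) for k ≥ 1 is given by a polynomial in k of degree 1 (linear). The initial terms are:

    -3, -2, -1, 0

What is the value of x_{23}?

1st diffs: 1, 1, 1 (constant).
So x_k = k - 4.
Evaluating at k = 23 gives x_{23} = 19.

19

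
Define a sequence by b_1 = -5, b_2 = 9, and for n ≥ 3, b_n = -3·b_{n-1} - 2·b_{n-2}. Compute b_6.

b_3 = -17;  b_4 = 33;  b_5 = -65;  b_6 = 129.
(Characteristic roots are -1 and -2.)

129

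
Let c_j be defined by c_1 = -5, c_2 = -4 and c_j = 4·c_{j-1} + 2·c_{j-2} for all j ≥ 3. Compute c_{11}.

-3878816

Step forward from the initial values:
c_3 = -26, c_4 = -112, c_5 = -500, c_6 = -2224, c_7 = -9896, c_8 = -44032, c_9 = -195920, c_{10} = -871744, c_{11} = -3878816.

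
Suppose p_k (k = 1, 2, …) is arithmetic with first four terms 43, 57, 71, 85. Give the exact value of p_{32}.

Common difference d = 14.
p_k = 43 + (k - 1)·14.
p_{32} = 43 + 31·14 = 477.

477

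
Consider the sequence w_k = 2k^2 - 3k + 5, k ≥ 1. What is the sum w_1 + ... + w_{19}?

4465

Over k = 1..19: Σk = 190, Σk² = 2470.
Total = (2)·2470 + (-3)·190 + (5)·19 = 4465.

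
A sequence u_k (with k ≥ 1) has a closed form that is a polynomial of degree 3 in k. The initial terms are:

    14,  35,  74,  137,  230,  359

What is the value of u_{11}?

1754

1st diffs: 21, 39, 63, 93, 129.
2nd diffs: 18, 24, 30, 36.
3rd diffs: 6, 6, 6 (constant).
Newton forward-difference form: u_k = 14 + 21·C(k-1,1) + 18·C(k-1,2) + 6·C(k-1,3).
At k = 11: k-1 = 10, so u_{11} = 14 + 210 + 810 + 720 = 1754.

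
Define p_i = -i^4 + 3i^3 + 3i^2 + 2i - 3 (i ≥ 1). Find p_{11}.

p_{11} = -1·11^4 + 3·11^3 + 3·11^2 + 2·11 - 3 = -10266.

-10266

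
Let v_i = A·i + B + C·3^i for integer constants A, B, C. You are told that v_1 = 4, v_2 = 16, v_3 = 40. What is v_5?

The three given values yield: A + B + 3C = 4; 2A + B + 9C = 16; 3A + B + 27C = 40.
Subtracting the first from the second: A + 6C = 12.
Subtracting the second from the third: A + 18C = 24.
Solving: C = 1, A = 6, then B = -5.
So v_i = 6·i + (-5) + 1·3^i; at i=5 this is 268.

268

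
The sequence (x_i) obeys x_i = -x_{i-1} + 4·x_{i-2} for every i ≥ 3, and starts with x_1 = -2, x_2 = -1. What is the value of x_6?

43

Applying the relation repeatedly:
x_3 = -7;  x_4 = 3;  x_5 = -31;  x_6 = 43.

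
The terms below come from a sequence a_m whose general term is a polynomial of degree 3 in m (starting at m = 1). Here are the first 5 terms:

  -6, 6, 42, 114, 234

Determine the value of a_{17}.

1st diffs: 12, 36, 72, 120.
2nd diffs: 24, 36, 48.
3rd diffs: 12, 12 (constant).
Newton forward-difference form: a_m = -6 + 12·C(m-1,1) + 24·C(m-1,2) + 12·C(m-1,3).
At m = 17: m-1 = 16, so a_{17} = -6 + 192 + 2880 + 6720 = 9786.

9786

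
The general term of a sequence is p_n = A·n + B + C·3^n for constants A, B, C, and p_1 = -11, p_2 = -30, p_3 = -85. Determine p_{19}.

-3486784421

Write the equations: A + B + 3C = -11; 2A + B + 9C = -30; 3A + B + 27C = -85.
Subtracting the first from the second: A + 6C = -19.
Subtracting the second from the third: A + 18C = -55.
Solving: C = -3, A = -1, then B = -1.
So p_n = -1·n + (-1) + (-3)·3^n; at n=19 this is -3486784421.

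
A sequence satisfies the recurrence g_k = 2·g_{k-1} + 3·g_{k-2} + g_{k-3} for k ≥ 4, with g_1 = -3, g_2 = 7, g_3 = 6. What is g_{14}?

2146977

Iterate the recurrence:
g_4 = 30  g_5 = 85  g_6 = 266  …  g_{11} = 73510  g_{12} = 226381  g_{13} = 697162  g_{14} = 2146977.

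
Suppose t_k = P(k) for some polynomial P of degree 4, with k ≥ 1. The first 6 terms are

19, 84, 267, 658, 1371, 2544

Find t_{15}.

68451

1st diffs: 65, 183, 391, 713, 1173.
2nd diffs: 118, 208, 322, 460.
3rd diffs: 90, 114, 138.
4th diffs: 24, 24 (constant).
Newton forward-difference form: t_k = 19 + 65·C(k-1,1) + 118·C(k-1,2) + 90·C(k-1,3) + 24·C(k-1,4).
At k = 15: k-1 = 14, so t_{15} = 19 + 910 + 10738 + 32760 + 24024 = 68451.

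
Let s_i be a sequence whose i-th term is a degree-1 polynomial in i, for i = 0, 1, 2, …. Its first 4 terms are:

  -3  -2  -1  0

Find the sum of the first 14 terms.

1st diffs: 1, 1, 1 (constant).
So s_i = i - 3.
Continuing: …, 1, 2, 3, 4, …, s_{13} = 10.
Summing i = 0..13 (14 terms) gives 49.

49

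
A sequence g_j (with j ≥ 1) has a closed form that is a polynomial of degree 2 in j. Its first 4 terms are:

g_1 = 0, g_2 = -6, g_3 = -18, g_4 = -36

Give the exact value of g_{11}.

-330

1st diffs: -6, -12, -18.
2nd diffs: -6, -6 (constant).
So g_j = -3j^2 + 3j.
Evaluating at j = 11 gives g_{11} = -330.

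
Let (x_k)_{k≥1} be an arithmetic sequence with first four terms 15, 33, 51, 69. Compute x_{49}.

879

Common difference d = 18.
x_k = 15 + (k - 1)·18.
x_{49} = 15 + 48·18 = 879.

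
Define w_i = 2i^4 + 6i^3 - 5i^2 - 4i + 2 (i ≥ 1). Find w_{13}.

w_{13} = 2·13^4 + 6·13^3 - 5·13^2 - 4·13 + 2 = 69409.

69409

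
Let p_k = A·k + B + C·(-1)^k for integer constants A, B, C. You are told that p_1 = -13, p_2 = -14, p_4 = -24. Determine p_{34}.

-174

At k = 1, 2, 4: A + B - C = -13; 2A + B + C = -14; 4A + B + C = -24.
Subtracting the first from the second: A + 2C = -1.
Subtracting the second from the third: 2A = -10.
Solving: C = 2, A = -5, then B = -6.
Hence p_{34} = -5·34 + (-6) + 2·1 = -174.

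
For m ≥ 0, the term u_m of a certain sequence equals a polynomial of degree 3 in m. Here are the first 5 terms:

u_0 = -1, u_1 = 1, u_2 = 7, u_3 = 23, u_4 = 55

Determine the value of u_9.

665

1st diffs: 2, 6, 16, 32.
2nd diffs: 4, 10, 16.
3rd diffs: 6, 6 (constant).
So u_m = m^3 - m^2 + 2m - 1.
Evaluating at m = 9 gives u_9 = 665.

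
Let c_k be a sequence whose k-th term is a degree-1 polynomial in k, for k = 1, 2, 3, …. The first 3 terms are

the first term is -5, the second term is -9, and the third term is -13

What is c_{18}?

1st diffs: -4, -4 (constant).
So c_k = -4k - 1.
Evaluating at k = 18 gives c_{18} = -73.

-73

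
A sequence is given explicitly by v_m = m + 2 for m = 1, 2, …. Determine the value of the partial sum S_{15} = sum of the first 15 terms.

150

Over m = 1..15: Σm = 120.
Total = (1)·120 + (2)·15 = 150.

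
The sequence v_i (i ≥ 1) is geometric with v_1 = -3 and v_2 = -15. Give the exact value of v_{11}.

Common ratio r = 5.
v_i = (-3)·5^(i-1).
v_{11} = (-3)·5^10 = -29296875.

-29296875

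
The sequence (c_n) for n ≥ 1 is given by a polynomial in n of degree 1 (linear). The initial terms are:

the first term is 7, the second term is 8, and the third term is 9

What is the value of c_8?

1st diffs: 1, 1 (constant).
So c_n = n + 6.
Evaluating at n = 8 gives c_8 = 14.

14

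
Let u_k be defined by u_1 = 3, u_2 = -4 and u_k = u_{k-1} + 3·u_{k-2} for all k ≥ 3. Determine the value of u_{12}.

u_3 = 5, u_4 = -7, u_5 = 8, u_6 = -13, u_7 = 11, u_8 = -28, u_9 = 5, u_{10} = -79, u_{11} = -64, u_{12} = -301.

-301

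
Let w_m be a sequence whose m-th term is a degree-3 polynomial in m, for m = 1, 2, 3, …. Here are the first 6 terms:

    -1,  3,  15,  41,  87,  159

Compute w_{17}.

4383

1st diffs: 4, 12, 26, 46, 72.
2nd diffs: 8, 14, 20, 26.
3rd diffs: 6, 6, 6 (constant).
Newton forward-difference form: w_m = -1 + 4·C(m-1,1) + 8·C(m-1,2) + 6·C(m-1,3).
At m = 17: m-1 = 16, so w_{17} = -1 + 64 + 960 + 3360 = 4383.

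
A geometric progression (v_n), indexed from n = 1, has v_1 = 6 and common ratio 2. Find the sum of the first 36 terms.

412316860410

v_n = 6·2^(n-1).
S = 6·(2^36 - 1)/(2 - 1) = 6·(68719476736 - 1)/(1) = 412316860410.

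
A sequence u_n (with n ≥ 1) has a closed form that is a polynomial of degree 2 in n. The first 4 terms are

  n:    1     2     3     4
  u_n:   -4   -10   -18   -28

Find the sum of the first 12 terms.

1st diffs: -6, -8, -10.
2nd diffs: -2, -2 (constant).
Newton forward-difference form: u_n = -4 + (-6)·C(n-1,1) + (-2)·C(n-1,2).
Continuing: …, -40, -54, -70, -88, …, u_{12} = -180.
Summing n = 1..12 (12 terms) gives -884.

-884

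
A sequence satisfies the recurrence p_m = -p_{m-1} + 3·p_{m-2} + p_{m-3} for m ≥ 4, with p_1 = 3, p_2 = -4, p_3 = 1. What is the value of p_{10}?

-712

Iterate the recurrence:
p_4 = -10; p_5 = 9; p_6 = -38; p_7 = 55; p_8 = -160; p_9 = 287; p_{10} = -712.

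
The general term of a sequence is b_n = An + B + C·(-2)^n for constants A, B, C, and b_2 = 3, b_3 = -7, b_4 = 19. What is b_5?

-27

At n = 2, 3, 4: 2A + B + 4C = 3; 3A + B - 8C = -7; 4A + B + 16C = 19.
Subtracting the first from the second: A - 12C = -10.
Subtracting the second from the third: A + 24C = 26.
Solving: C = 1, A = 2, then B = -5.
Therefore b_5 = 10 + (-5) + 1·(-32) = -27.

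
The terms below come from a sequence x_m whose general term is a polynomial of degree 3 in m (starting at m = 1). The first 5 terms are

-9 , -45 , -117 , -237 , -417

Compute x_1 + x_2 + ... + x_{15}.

-36675

1st diffs: -36, -72, -120, -180.
2nd diffs: -36, -48, -60.
3rd diffs: -12, -12 (constant).
Newton forward-difference form: x_m = -9 + (-36)·C(m-1,1) + (-36)·C(m-1,2) + (-12)·C(m-1,3).
Continuing: …, -669, -1005, -1437, -1977, …, x_{15} = -8157.
Summing m = 1..15 (15 terms) gives -36675.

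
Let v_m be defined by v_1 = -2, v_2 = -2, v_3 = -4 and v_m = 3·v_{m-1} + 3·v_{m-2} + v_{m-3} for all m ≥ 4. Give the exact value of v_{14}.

-13724606

Compute successive terms:
v_4 = -20;  v_5 = -74;  v_6 = -286;  …;  v_{11} = -241004;  v_{12} = -927220;  v_{13} = -3567314;  v_{14} = -13724606.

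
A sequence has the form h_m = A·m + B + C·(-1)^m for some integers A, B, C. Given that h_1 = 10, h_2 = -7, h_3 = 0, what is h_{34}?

Plug in m = 1, 2, 3: A + B - C = 10; 2A + B + C = -7; 3A + B - C = 0.
Subtracting the first from the second: A + 2C = -17.
Subtracting the second from the third: A - 2C = 7.
Solving: C = -6, A = -5, then B = 9.
Hence h_{34} = -5·34 + 9 + (-6)·1 = -167.

-167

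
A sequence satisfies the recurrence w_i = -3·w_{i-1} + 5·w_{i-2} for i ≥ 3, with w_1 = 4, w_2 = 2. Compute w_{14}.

-63619918

Step forward from the initial values:
w_3 = 14;  w_4 = -32;  w_5 = 166;  …;  w_{11} = 863294;  w_{12} = -3619322;  w_{13} = 15174436;  w_{14} = -63619918.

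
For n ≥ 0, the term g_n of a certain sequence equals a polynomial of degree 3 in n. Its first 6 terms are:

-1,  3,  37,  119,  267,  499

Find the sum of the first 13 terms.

1st diffs: 4, 34, 82, 148, 232.
2nd diffs: 30, 48, 66, 84.
3rd diffs: 18, 18, 18 (constant).
Newton forward-difference form: g_n = -1 + 4·C(n,1) + 30·C(n,2) + 18·C(n,3).
Continuing: …, 833, 1287, 1879, 2627, …, g_{12} = 5987.
Summing n = 0..12 (13 terms) gives 21749.

21749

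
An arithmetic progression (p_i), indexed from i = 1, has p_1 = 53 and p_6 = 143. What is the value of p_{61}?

1133

Common difference d = (143 - 53) / (6 - 1) = 18.
p_i = 53 + (i - 1)·18.
p_{61} = 53 + 60·18 = 1133.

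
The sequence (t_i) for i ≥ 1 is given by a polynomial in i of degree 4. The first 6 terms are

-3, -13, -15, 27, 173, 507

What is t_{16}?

49827

1st diffs: -10, -2, 42, 146, 334.
2nd diffs: 8, 44, 104, 188.
3rd diffs: 36, 60, 84.
4th diffs: 24, 24 (constant).
Newton forward-difference form: t_i = -3 + (-10)·C(i-1,1) + 8·C(i-1,2) + 36·C(i-1,3) + 24·C(i-1,4).
At i = 16: i-1 = 15, so t_{16} = -3 - 150 + 840 + 16380 + 32760 = 49827.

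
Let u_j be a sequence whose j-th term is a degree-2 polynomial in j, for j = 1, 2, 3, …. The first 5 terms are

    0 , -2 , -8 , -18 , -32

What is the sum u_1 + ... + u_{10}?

-570

1st diffs: -2, -6, -10, -14.
2nd diffs: -4, -4, -4 (constant).
Newton forward-difference form: u_j = (-2)·C(j-1,1) + (-4)·C(j-1,2).
Continuing: …, -50, -72, -98, -128, …, u_{10} = -162.
Summing j = 1..10 (10 terms) gives -570.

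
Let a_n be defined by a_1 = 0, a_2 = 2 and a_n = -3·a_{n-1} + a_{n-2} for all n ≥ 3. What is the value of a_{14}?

3086642

Step forward from the initial values:
a_3 = -6  a_4 = 20  a_5 = -66  …  a_{11} = -85674  a_{12} = 282962  a_{13} = -934560  a_{14} = 3086642.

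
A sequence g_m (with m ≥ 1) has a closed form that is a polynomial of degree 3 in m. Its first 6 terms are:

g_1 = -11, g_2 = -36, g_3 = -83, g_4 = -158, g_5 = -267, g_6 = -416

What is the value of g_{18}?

-7508

1st diffs: -25, -47, -75, -109, -149.
2nd diffs: -22, -28, -34, -40.
3rd diffs: -6, -6, -6 (constant).
So g_m = -m^3 - 5m^2 - 3m - 2.
Evaluating at m = 18 gives g_{18} = -7508.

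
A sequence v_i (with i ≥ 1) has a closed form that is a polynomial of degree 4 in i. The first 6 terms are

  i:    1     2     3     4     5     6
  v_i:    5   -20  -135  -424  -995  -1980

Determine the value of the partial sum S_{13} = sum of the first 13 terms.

1st diffs: -25, -115, -289, -571, -985.
2nd diffs: -90, -174, -282, -414.
3rd diffs: -84, -108, -132.
4th diffs: -24, -24 (constant).
Newton forward-difference form: v_i = 5 + (-25)·C(i-1,1) + (-90)·C(i-1,2) + (-84)·C(i-1,3) + (-24)·C(i-1,4).
Continuing: …, -3535, -5840, -9099, -13540, …, v_{13} = -36595.
Summing i = 1..13 (13 terms) gives -118573.

-118573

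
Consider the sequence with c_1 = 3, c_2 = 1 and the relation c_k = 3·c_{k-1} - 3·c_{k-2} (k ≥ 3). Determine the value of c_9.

Iterate the recurrence:
c_3 = -6;  c_4 = -21;  c_5 = -45;  c_6 = -72;  c_7 = -81;  c_8 = -27;  c_9 = 162.

162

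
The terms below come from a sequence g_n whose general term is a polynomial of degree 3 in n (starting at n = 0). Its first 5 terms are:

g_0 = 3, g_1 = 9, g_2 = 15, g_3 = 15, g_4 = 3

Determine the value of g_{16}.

1st diffs: 6, 6, 0, -12.
2nd diffs: 0, -6, -12.
3rd diffs: -6, -6 (constant).
Newton forward-difference form: g_n = 3 + 6·C(n,1) + (-6)·C(n,3).
At n = 16: n = 16, so g_{16} = 3 + 96 - 3360 = -3261.

-3261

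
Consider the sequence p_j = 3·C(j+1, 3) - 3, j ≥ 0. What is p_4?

27

C(5, 3) = 10, so p_4 = 27.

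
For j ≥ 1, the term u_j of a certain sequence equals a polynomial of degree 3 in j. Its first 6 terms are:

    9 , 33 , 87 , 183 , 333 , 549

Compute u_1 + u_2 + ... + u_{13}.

19149

1st diffs: 24, 54, 96, 150, 216.
2nd diffs: 30, 42, 54, 66.
3rd diffs: 12, 12, 12 (constant).
Newton forward-difference form: u_j = 9 + 24·C(j-1,1) + 30·C(j-1,2) + 12·C(j-1,3).
Continuing: …, 843, 1227, 1713, 2313, …, u_{13} = 4917.
Summing j = 1..13 (13 terms) gives 19149.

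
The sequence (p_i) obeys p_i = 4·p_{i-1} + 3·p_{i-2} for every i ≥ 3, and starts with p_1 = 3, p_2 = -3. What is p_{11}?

-940611

Compute successive terms:
p_3 = -3;  p_4 = -21;  p_5 = -93;  p_6 = -435;  p_7 = -2019;  p_8 = -9381;  p_9 = -43581;  p_{10} = -202467;  p_{11} = -940611.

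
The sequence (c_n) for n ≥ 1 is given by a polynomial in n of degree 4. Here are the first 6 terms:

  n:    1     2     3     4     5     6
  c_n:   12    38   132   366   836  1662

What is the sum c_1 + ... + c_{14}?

1st diffs: 26, 94, 234, 470, 826.
2nd diffs: 68, 140, 236, 356.
3rd diffs: 72, 96, 120.
4th diffs: 24, 24 (constant).
Newton forward-difference form: c_n = 12 + 26·C(n-1,1) + 68·C(n-1,2) + 72·C(n-1,3) + 24·C(n-1,4).
Continuing: …, 2988, 4982, 7836, 11766, …, c_{14} = 43406.
Summing n = 1..14 (14 terms) gives 147406.

147406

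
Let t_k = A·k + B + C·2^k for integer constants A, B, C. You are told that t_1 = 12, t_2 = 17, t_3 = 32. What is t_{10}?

5077

The three given values yield: A + B + 2C = 12; 2A + B + 4C = 17; 3A + B + 8C = 32.
Subtracting the first from the second: A + 2C = 5.
Subtracting the second from the third: A + 4C = 15.
Solving: C = 5, A = -5, then B = 7.
Hence t_{10} = -5·10 + 7 + 5·1024 = 5077.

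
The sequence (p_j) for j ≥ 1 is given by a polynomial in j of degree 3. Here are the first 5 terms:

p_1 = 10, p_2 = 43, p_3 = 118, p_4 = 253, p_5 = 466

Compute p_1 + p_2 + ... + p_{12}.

1st diffs: 33, 75, 135, 213.
2nd diffs: 42, 60, 78.
3rd diffs: 18, 18 (constant).
Newton forward-difference form: p_j = 10 + 33·C(j-1,1) + 42·C(j-1,2) + 18·C(j-1,3).
Continuing: …, 775, 1198, 1753, 2458, …, p_{12} = 5653.
Summing j = 1..12 (12 terms) gives 20448.

20448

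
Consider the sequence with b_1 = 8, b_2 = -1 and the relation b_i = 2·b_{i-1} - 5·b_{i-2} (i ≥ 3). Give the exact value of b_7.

Step forward from the initial values:
b_3 = -42;  b_4 = -79;  b_5 = 52;  b_6 = 499;  b_7 = 738.

738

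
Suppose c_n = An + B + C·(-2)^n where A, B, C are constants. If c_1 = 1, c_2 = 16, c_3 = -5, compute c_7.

Write the equations: A + B - 2C = 1; 2A + B + 4C = 16; 3A + B - 8C = -5.
Subtracting the first from the second: A + 6C = 15.
Subtracting the second from the third: A - 12C = -21.
Solving: C = 2, A = 3, then B = 2.
So c_n = 3·n + 2 + 2·(-2)^n; at n=7 this is -233.

-233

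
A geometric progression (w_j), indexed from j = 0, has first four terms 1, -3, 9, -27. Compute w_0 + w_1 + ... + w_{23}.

-70607384120

Common ratio r = -3.
w_j = 1·(-3)^(j-0).
S = 1·((-3)^24 - 1)/(-3 - 1) = 1·(282429536481 - 1)/(-4) = -70607384120.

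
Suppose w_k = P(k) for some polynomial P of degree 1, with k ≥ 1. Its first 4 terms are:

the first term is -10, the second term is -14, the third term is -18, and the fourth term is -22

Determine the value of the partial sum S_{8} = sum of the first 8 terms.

1st diffs: -4, -4, -4 (constant).
So w_k = -4k - 6.
Continuing: -26, -30, -34, -38.
Summing k = 1..8 (8 terms) gives -192.

-192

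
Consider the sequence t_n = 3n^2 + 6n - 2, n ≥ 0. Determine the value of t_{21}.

t_{21} = 3·21^2 + 6·21 - 2 = 1447.

1447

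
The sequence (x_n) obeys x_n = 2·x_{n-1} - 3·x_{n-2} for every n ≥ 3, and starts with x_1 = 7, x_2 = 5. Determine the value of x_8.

275

Applying the relation repeatedly:
x_3 = -11  x_4 = -37  x_5 = -41  x_6 = 29  x_7 = 181  x_8 = 275.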